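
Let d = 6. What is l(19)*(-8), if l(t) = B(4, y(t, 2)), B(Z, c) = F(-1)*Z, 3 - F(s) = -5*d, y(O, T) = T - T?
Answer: -1056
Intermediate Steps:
y(O, T) = 0
F(s) = 33 (F(s) = 3 - (-5)*6 = 3 - 1*(-30) = 3 + 30 = 33)
B(Z, c) = 33*Z
l(t) = 132 (l(t) = 33*4 = 132)
l(19)*(-8) = 132*(-8) = -1056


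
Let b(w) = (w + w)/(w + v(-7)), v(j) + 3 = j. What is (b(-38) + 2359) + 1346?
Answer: 44479/12 ≈ 3706.6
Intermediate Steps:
v(j) = -3 + j
b(w) = 2*w/(-10 + w) (b(w) = (w + w)/(w + (-3 - 7)) = (2*w)/(w - 10) = (2*w)/(-10 + w) = 2*w/(-10 + w))
(b(-38) + 2359) + 1346 = (2*(-38)/(-10 - 38) + 2359) + 1346 = (2*(-38)/(-48) + 2359) + 1346 = (2*(-38)*(-1/48) + 2359) + 1346 = (19/12 + 2359) + 1346 = 28327/12 + 1346 = 44479/12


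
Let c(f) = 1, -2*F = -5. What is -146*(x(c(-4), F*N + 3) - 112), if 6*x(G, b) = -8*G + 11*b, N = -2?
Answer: 17082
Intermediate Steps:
F = 5/2 (F = -½*(-5) = 5/2 ≈ 2.5000)
x(G, b) = -4*G/3 + 11*b/6 (x(G, b) = (-8*G + 11*b)/6 = -4*G/3 + 11*b/6)
-146*(x(c(-4), F*N + 3) - 112) = -146*((-4/3*1 + 11*((5/2)*(-2) + 3)/6) - 112) = -146*((-4/3 + 11*(-5 + 3)/6) - 112) = -146*((-4/3 + (11/6)*(-2)) - 112) = -146*((-4/3 - 11/3) - 112) = -146*(-5 - 112) = -146*(-117) = 17082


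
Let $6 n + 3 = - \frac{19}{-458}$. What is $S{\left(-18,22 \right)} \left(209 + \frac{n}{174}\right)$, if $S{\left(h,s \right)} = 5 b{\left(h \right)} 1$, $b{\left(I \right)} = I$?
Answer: $- \frac{499662065}{26564} \approx -18810.0$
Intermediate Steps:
$n = - \frac{1355}{2748}$ ($n = - \frac{1}{2} + \frac{\left(-19\right) \frac{1}{-458}}{6} = - \frac{1}{2} + \frac{\left(-19\right) \left(- \frac{1}{458}\right)}{6} = - \frac{1}{2} + \frac{1}{6} \cdot \frac{19}{458} = - \frac{1}{2} + \frac{19}{2748} = - \frac{1355}{2748} \approx -0.49309$)
$S{\left(h,s \right)} = 5 h$ ($S{\left(h,s \right)} = 5 h 1 = 5 h$)
$S{\left(-18,22 \right)} \left(209 + \frac{n}{174}\right) = 5 \left(-18\right) \left(209 - \frac{1355}{2748 \cdot 174}\right) = - 90 \left(209 - \frac{1355}{478152}\right) = \left(-90\right) \frac{99932413}{478152} = - \frac{499662065}{26564}$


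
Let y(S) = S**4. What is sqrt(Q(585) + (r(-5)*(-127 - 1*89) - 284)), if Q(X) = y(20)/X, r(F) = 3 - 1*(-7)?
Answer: 2*I*sqrt(825331)/39 ≈ 46.589*I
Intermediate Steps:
r(F) = 10 (r(F) = 3 + 7 = 10)
Q(X) = 160000/X (Q(X) = 20**4/X = 160000/X)
sqrt(Q(585) + (r(-5)*(-127 - 1*89) - 284)) = sqrt(160000/585 + (10*(-127 - 1*89) - 284)) = sqrt(160000*(1/585) + (10*(-127 - 89) - 284)) = sqrt(32000/117 + (10*(-216) - 284)) = sqrt(32000/117 + (-2160 - 284)) = sqrt(32000/117 - 2444) = sqrt(-253948/117) = 2*I*sqrt(825331)/39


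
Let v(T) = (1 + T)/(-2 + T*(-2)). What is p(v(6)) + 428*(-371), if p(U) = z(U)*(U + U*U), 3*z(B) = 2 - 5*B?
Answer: -1270307/8 ≈ -1.5879e+5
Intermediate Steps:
z(B) = 2/3 - 5*B/3 (z(B) = (2 - 5*B)/3 = 2/3 - 5*B/3)
v(T) = (1 + T)/(-2 - 2*T)
p(U) = (2/3 - 5*U/3)*(U + U**2) (p(U) = (2/3 - 5*U/3)*(U + U*U) = (2/3 - 5*U/3)*(U + U**2))
p(v(6)) + 428*(-371) = -1/3*(-1/2)*(1 - 1/2)*(-2 + 5*(-1/2)) + 428*(-371) = -1/3*(-1/2)*1/2*(-2 - 5/2) - 158788 = -1/3*(-1/2)*1/2*(-9/2) - 158788 = -3/8 - 158788 = -1270307/8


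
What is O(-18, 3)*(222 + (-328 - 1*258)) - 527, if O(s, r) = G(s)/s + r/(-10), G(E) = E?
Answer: -3909/5 ≈ -781.80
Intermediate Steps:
O(s, r) = 1 - r/10 (O(s, r) = s/s + r/(-10) = 1 + r*(-⅒) = 1 - r/10)
O(-18, 3)*(222 + (-328 - 1*258)) - 527 = (1 - ⅒*3)*(222 + (-328 - 1*258)) - 527 = (1 - 3/10)*(222 + (-328 - 258)) - 527 = 7*(222 - 586)/10 - 527 = (7/10)*(-364) - 527 = -1274/5 - 527 = -3909/5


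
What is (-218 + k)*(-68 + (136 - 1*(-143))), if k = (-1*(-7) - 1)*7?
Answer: -37136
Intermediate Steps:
k = 42 (k = (7 - 1)*7 = 6*7 = 42)
(-218 + k)*(-68 + (136 - 1*(-143))) = (-218 + 42)*(-68 + (136 - 1*(-143))) = -176*(-68 + (136 + 143)) = -176*(-68 + 279) = -176*211 = -37136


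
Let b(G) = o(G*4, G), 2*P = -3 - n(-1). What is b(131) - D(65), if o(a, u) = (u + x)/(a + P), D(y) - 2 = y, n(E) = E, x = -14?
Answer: -34924/523 ≈ -66.776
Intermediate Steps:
D(y) = 2 + y
P = -1 (P = (-3 - 1*(-1))/2 = (-3 + 1)/2 = (1/2)*(-2) = -1)
o(a, u) = (-14 + u)/(-1 + a) (o(a, u) = (u - 14)/(a - 1) = (-14 + u)/(-1 + a))
b(G) = (-14 + G)/(-1 + 4*G) (b(G) = (-14 + G)/(-1 + G*4) = (-14 + G)/(-1 + 4*G))
b(131) - D(65) = (-14 + 131)/(-1 + 4*131) - (2 + 65) = 117/(-1 + 524) - 1*67 = 117/523 - 67 = -34924/523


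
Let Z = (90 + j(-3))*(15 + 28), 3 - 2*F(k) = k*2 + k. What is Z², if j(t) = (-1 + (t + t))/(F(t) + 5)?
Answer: 1786668361/121 ≈ 1.4766e+7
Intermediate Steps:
F(k) = 3/2 - 3*k/2 (F(k) = 3/2 - (k*2 + k)/2 = 3/2 - (2*k + k)/2 = 3/2 - 3*k/2)
j(t) = (-1 + 2*t)/(13/2 - 3*t/2) (j(t) = (-1 + (t + t))/((3/2 - 3*t/2) + 5) = (-1 + 2*t)/(13/2 - 3*t/2))
Z = 42269/11 (Z = (90 + 2*(1 - 2*(-3))/(-13 + 3*(-3)))*(15 + 28) = (90 + 2*(1 + 6)/(-13 - 9))*43 = (90 + 2*7/(-22))*43 = (90 + 2*(-1/22)*7)*43 = (90 - 7/11)*43 = (983/11)*43 = 42269/11 ≈ 3842.6)
Z² = (42269/11)² = 1786668361/121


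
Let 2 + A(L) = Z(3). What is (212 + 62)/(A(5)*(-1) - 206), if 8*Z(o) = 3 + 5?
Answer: -274/205 ≈ -1.3366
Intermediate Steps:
Z(o) = 1 (Z(o) = (3 + 5)/8 = (1/8)*8 = 1)
A(L) = -1 (A(L) = -2 + 1 = -1)
(212 + 62)/(A(5)*(-1) - 206) = (212 + 62)/(-1*(-1) - 206) = 274/(1 - 206) = 274/(-205) = 274*(-1/205) = -274/205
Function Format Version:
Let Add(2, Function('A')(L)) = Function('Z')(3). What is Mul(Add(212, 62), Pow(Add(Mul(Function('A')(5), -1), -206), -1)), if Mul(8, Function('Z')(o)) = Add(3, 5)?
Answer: Rational(-274, 205) ≈ -1.3366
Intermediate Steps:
Function('Z')(o) = 1 (Function('Z')(o) = Mul(Rational(1, 8), Add(3, 5)) = Mul(Rational(1, 8), 8) = 1)
Function('A')(L) = -1 (Function('A')(L) = Add(-2, 1) = -1)
Mul(Add(212, 62), Pow(Add(Mul(Function('A')(5), -1), -206), -1)) = Mul(Add(212, 62), Pow(Add(Mul(-1, -1), -206), -1)) = Mul(274, Pow(Add(1, -206), -1)) = Mul(274, Pow(-205, -1)) = Mul(274, Rational(-1, 205)) = Rational(-274, 205)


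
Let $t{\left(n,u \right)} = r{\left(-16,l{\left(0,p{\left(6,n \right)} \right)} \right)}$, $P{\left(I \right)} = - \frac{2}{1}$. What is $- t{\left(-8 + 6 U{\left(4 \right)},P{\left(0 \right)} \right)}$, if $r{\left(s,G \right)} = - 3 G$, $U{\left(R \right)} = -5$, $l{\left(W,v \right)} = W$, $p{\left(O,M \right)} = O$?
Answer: $0$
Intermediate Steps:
$P{\left(I \right)} = -2$ ($P{\left(I \right)} = \left(-2\right) 1 = -2$)
$t{\left(n,u \right)} = 0$ ($t{\left(n,u \right)} = \left(-3\right) 0 = 0$)
$- t{\left(-8 + 6 U{\left(4 \right)},P{\left(0 \right)} \right)} = \left(-1\right) 0 = 0$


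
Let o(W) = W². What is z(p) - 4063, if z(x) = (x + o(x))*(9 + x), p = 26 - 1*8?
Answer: 5171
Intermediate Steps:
p = 18 (p = 26 - 8 = 18)
z(x) = (9 + x)*(x + x²) (z(x) = (x + x²)*(9 + x) = (9 + x)*(x + x²))
z(p) - 4063 = 18*(9 + 18² + 10*18) - 4063 = 18*(9 + 324 + 180) - 4063 = 18*513 - 4063 = 9234 - 4063 = 5171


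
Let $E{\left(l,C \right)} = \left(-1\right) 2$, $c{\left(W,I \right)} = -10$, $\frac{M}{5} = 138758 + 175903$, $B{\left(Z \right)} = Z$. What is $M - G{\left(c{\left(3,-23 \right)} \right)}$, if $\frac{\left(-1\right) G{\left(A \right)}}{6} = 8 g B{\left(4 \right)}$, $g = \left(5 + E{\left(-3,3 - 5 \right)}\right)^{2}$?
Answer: $1575033$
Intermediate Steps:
$M = 1573305$ ($M = 5 \left(138758 + 175903\right) = 5 \cdot 314661 = 1573305$)
$E{\left(l,C \right)} = -2$
$g = 9$ ($g = \left(5 - 2\right)^{2} = 3^{2} = 9$)
$G{\left(A \right)} = -1728$ ($G{\left(A \right)} = - 6 \cdot 8 \cdot 9 \cdot 4 = - 6 \cdot 72 \cdot 4 = \left(-6\right) 288 = -1728$)
$M - G{\left(c{\left(3,-23 \right)} \right)} = 1573305 - -1728 = 1573305 + 1728 = 1575033$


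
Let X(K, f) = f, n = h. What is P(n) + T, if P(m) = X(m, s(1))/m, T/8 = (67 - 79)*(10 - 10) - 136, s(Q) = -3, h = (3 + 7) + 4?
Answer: -15235/14 ≈ -1088.2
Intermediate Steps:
h = 14 (h = 10 + 4 = 14)
n = 14
T = -1088 (T = 8*((67 - 79)*(10 - 10) - 136) = 8*(-12*0 - 136) = 8*(0 - 136) = 8*(-136) = -1088)
P(m) = -3/m
P(n) + T = -3/14 - 1088 = -15235/14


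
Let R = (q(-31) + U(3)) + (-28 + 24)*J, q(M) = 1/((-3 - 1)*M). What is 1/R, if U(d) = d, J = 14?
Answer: -124/6571 ≈ -0.018871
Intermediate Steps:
q(M) = -1/(4*M) (q(M) = 1/(-4*M) = -1/(4*M))
R = -6571/124 (R = (-1/4/(-31) + 3) + (-28 + 24)*14 = (-1/4*(-1/31) + 3) - 4*14 = (1/124 + 3) - 56 = 373/124 - 56 = -6571/124 ≈ -52.992)
1/R = 1/(-6571/124) = -124/6571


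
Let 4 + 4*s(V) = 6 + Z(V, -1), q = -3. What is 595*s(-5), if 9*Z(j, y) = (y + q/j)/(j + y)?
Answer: 32249/108 ≈ 298.60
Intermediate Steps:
Z(j, y) = (y - 3/j)/(9*(j + y)) (Z(j, y) = ((y - 3/j)/(j + y))/9 = (y - 3/j)/(9*(j + y)))
s(V) = ½ + (-3 - V)/(36*V*(-1 + V)) (s(V) = -1 + (6 + (-3 + V*(-1))/(9*V*(V - 1)))/4 = -1 + (6 + (-3 - V)/(9*V*(-1 + V)))/4 = -1 + (3/2 + (-3 - V)/(36*V*(-1 + V))) = ½ + (-3 - V)/(36*V*(-1 + V)))
595*s(-5) = 595*((1/36)*(-3 - 1*(-5) + 18*(-5)*(-1 - 5))/(-5*(-1 - 5))) = 595*((1/36)*(-⅕)*(-3 + 5 + 18*(-5)*(-6))/(-6)) = 595*((1/36)*(-⅕)*(-⅙)*(-3 + 5 + 540)) = 595*((1/36)*(-⅕)*(-⅙)*542) = 595*(271/540) = 32249/108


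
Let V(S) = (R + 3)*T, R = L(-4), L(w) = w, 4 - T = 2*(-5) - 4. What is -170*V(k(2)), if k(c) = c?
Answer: 3060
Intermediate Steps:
T = 18 (T = 4 - (2*(-5) - 4) = 4 - (-10 - 4) = 4 - 1*(-14) = 4 + 14 = 18)
R = -4
V(S) = -18 (V(S) = (-4 + 3)*18 = -1*18 = -18)
-170*V(k(2)) = -170*(-18) = 3060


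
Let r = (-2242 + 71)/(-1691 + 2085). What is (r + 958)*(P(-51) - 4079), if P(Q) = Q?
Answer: -774955265/197 ≈ -3.9338e+6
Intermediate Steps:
r = -2171/394 ≈ -5.5102
(r + 958)*(P(-51) - 4079) = (-2171/394 + 958)*(-51 - 4079) = (375281/394)*(-4130) = -774955265/197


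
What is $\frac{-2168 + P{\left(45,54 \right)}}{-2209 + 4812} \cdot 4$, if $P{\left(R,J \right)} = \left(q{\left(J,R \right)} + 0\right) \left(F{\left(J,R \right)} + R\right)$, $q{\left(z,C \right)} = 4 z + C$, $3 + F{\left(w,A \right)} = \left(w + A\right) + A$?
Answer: $\frac{185512}{2603} \approx 71.269$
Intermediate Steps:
$F{\left(w,A \right)} = -3 + w + 2 A$ ($F{\left(w,A \right)} = -3 + \left(\left(w + A\right) + A\right) = -3 + \left(\left(A + w\right) + A\right) = -3 + \left(w + 2 A\right) = -3 + w + 2 A$)
$q{\left(z,C \right)} = C + 4 z$
$P{\left(R,J \right)} = \left(R + 4 J\right) \left(-3 + J + 3 R\right)$ ($P{\left(R,J \right)} = \left(\left(R + 4 J\right) + 0\right) \left(\left(-3 + J + 2 R\right) + R\right) = \left(R + 4 J\right) \left(-3 + J + 3 R\right)$)
$\frac{-2168 + P{\left(45,54 \right)}}{-2209 + 4812} \cdot 4 = \frac{-2168 + \left(45 + 4 \cdot 54\right) \left(-3 + 54 + 3 \cdot 45\right)}{-2209 + 4812} \cdot 4 = \frac{-2168 + \left(45 + 216\right) \left(-3 + 54 + 135\right)}{2603} \cdot 4 = \left(-2168 + 261 \cdot 186\right) \frac{1}{2603} \cdot 4 = \left(-2168 + 48546\right) \frac{1}{2603} \cdot 4 = 46378 \cdot \frac{1}{2603} \cdot 4 = \frac{46378}{2603} \cdot 4 = \frac{185512}{2603}$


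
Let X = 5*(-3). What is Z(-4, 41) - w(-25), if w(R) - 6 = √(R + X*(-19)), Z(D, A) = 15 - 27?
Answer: -18 - 2*√65 ≈ -34.125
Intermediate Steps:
X = -15
Z(D, A) = -12
w(R) = 6 + √(285 + R) (w(R) = 6 + √(R - 15*(-19)) = 6 + √(R + 285) = 6 + √(285 + R))
Z(-4, 41) - w(-25) = -12 - (6 + √(285 - 25)) = -12 - (6 + √260) = -12 - (6 + 2*√65) = -12 + (-6 - 2*√65) = -18 - 2*√65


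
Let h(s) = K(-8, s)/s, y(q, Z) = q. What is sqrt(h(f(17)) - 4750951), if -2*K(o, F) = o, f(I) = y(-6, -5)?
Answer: I*sqrt(42758565)/3 ≈ 2179.7*I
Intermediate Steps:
f(I) = -6
K(o, F) = -o/2
h(s) = 4/s (h(s) = (-1/2*(-8))/s = 4/s)
sqrt(h(f(17)) - 4750951) = sqrt(4/(-6) - 4750951) = sqrt(4*(-1/6) - 4750951) = sqrt(-2/3 - 4750951) = sqrt(-14252855/3) = I*sqrt(42758565)/3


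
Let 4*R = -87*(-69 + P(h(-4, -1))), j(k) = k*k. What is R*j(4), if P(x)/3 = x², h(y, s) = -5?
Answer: -2088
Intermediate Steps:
P(x) = 3*x²
j(k) = k²
R = -261/2 (R = (-87*(-69 + 3*(-5)²))/4 = (-87*(-69 + 3*25))/4 = (-87*(-69 + 75))/4 = (-87*6)/4 = (¼)*(-522) = -261/2 ≈ -130.50)
R*j(4) = -261/2*4² = -261/2*16 = -2088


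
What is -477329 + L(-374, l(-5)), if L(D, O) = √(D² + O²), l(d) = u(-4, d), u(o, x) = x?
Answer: -477329 + √139901 ≈ -4.7696e+5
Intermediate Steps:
l(d) = d
-477329 + L(-374, l(-5)) = -477329 + √((-374)² + (-5)²) = -477329 + √(139876 + 25) = -477329 + √139901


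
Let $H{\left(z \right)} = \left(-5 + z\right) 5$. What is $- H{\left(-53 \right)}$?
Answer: $290$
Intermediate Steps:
$H{\left(z \right)} = -25 + 5 z$
$- H{\left(-53 \right)} = - (-25 + 5 \left(-53\right)) = - (-25 - 265) = \left(-1\right) \left(-290\right) = 290$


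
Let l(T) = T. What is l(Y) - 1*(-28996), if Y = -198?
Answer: 28798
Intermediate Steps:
l(Y) - 1*(-28996) = -198 - 1*(-28996) = -198 + 28996 = 28798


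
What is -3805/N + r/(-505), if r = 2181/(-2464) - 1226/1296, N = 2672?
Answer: -4781614039/3366383328 ≈ -1.4204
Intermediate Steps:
r = -365465/199584 (r = 2181*(-1/2464) - 1226*1/1296 = -2181/2464 - 613/648 = -365465/199584 ≈ -1.8311)
-3805/N + r/(-505) = -3805/2672 - 365465/199584/(-505) = -3805*1/2672 - 365465/199584*(-1/505) = -3805/2672 + 73093/20157984 = -4781614039/3366383328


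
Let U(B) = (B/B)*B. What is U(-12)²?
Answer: 144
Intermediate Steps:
U(B) = B (U(B) = 1*B = B)
U(-12)² = (-12)² = 144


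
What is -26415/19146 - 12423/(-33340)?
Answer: -107137557/106387940 ≈ -1.0070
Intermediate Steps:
-26415/19146 - 12423/(-33340) = -26415*1/19146 - 12423*(-1/33340) = -8805/6382 + 12423/33340 = -107137557/106387940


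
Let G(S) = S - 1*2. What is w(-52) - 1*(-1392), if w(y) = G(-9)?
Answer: 1381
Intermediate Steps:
G(S) = -2 + S (G(S) = S - 2 = -2 + S)
w(y) = -11 (w(y) = -2 - 9 = -11)
w(-52) - 1*(-1392) = -11 - 1*(-1392) = -11 + 1392 = 1381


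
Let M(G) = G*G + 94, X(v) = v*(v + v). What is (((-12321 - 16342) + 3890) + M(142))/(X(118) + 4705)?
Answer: -1505/10851 ≈ -0.13870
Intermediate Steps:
X(v) = 2*v**2 (X(v) = v*(2*v) = 2*v**2)
M(G) = 94 + G**2 (M(G) = G**2 + 94 = 94 + G**2)
(((-12321 - 16342) + 3890) + M(142))/(X(118) + 4705) = (((-12321 - 16342) + 3890) + (94 + 142**2))/(2*118**2 + 4705) = ((-28663 + 3890) + (94 + 20164))/(2*13924 + 4705) = (-24773 + 20258)/(27848 + 4705) = -4515/32553 = -4515*1/32553 = -1505/10851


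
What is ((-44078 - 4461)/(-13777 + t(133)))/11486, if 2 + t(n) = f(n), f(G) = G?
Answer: 48539/156737956 ≈ 0.00030968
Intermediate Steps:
t(n) = -2 + n
((-44078 - 4461)/(-13777 + t(133)))/11486 = ((-44078 - 4461)/(-13777 + (-2 + 133)))/11486 = -48539/(-13777 + 131)*(1/11486) = -48539/(-13646)*(1/11486) = -48539*(-1/13646)*(1/11486) = (48539/13646)*(1/11486) = 48539/156737956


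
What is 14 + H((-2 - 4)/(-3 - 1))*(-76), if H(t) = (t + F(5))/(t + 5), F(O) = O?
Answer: -62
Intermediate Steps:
H(t) = 1 (H(t) = (t + 5)/(t + 5) = (5 + t)/(5 + t) = 1)
14 + H((-2 - 4)/(-3 - 1))*(-76) = 14 + 1*(-76) = 14 - 76 = -62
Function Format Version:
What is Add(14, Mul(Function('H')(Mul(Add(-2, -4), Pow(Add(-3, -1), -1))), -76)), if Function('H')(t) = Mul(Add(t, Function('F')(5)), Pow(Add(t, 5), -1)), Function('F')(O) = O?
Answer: -62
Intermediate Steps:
Function('H')(t) = 1 (Function('H')(t) = Mul(Add(t, 5), Pow(Add(t, 5), -1)) = Mul(Add(5, t), Pow(Add(5, t), -1)) = 1)
Add(14, Mul(Function('H')(Mul(Add(-2, -4), Pow(Add(-3, -1), -1))), -76)) = Add(14, Mul(1, -76)) = Add(14, -76) = -62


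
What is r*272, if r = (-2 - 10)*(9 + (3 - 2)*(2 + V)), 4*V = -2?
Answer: -34272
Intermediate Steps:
V = -½ (V = (¼)*(-2) = -½ ≈ -0.50000)
r = -126 (r = (-2 - 10)*(9 + (3 - 2)*(2 - ½)) = -12*(9 + 1*(3/2)) = -12*(9 + 3/2) = -12*21/2 = -126)
r*272 = -126*272 = -34272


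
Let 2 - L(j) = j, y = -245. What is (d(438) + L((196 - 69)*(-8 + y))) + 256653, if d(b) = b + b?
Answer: 289662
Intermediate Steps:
L(j) = 2 - j
d(b) = 2*b
(d(438) + L((196 - 69)*(-8 + y))) + 256653 = (2*438 + (2 - (196 - 69)*(-8 - 245))) + 256653 = (876 + (2 - 127*(-253))) + 256653 = (876 + (2 - 1*(-32131))) + 256653 = (876 + (2 + 32131)) + 256653 = (876 + 32133) + 256653 = 33009 + 256653 = 289662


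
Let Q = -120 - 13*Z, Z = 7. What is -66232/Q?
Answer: 66232/211 ≈ 313.90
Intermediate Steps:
Q = -211 (Q = -120 - 13*7 = -120 - 91 = -211)
-66232/Q = -66232/(-211) = -66232*(-1/211) = 66232/211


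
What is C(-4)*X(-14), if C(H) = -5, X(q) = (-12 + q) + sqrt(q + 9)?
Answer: 130 - 5*I*sqrt(5) ≈ 130.0 - 11.18*I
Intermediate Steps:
X(q) = -12 + q + sqrt(9 + q) (X(q) = (-12 + q) + sqrt(9 + q) = -12 + q + sqrt(9 + q))
C(-4)*X(-14) = -5*(-12 - 14 + sqrt(9 - 14)) = -5*(-12 - 14 + sqrt(-5)) = -5*(-12 - 14 + I*sqrt(5)) = -5*(-26 + I*sqrt(5)) = 130 - 5*I*sqrt(5)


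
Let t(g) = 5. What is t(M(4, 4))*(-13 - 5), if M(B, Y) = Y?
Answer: -90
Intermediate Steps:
t(M(4, 4))*(-13 - 5) = 5*(-13 - 5) = 5*(-18) = -90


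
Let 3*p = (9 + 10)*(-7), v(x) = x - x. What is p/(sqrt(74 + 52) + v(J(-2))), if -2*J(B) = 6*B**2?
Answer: -19*sqrt(14)/18 ≈ -3.9495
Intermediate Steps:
J(B) = -3*B**2
v(x) = 0
p = -133/3 (p = ((9 + 10)*(-7))/3 = (19*(-7))/3 = (1/3)*(-133) = -133/3 ≈ -44.333)
p/(sqrt(74 + 52) + v(J(-2))) = -133/3/(sqrt(74 + 52) + 0) = -133/3/(sqrt(126) + 0) = -133/3/(3*sqrt(14) + 0) = -133/3/(3*sqrt(14)) = (sqrt(14)/42)*(-133/3) = -19*sqrt(14)/18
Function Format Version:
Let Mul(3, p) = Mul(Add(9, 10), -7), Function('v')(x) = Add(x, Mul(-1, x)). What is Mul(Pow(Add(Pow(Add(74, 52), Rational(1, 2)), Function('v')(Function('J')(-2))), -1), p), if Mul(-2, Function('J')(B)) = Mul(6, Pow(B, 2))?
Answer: Mul(Rational(-19, 18), Pow(14, Rational(1, 2))) ≈ -3.9495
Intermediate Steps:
Function('J')(B) = Mul(-3, Pow(B, 2)) (Function('J')(B) = Mul(Rational(-1, 2), Mul(6, Pow(B, 2))) = Mul(-3, Pow(B, 2)))
Function('v')(x) = 0
p = Rational(-133, 3) (p = Mul(Rational(1, 3), Mul(Add(9, 10), -7)) = Mul(Rational(1, 3), Mul(19, -7)) = Mul(Rational(1, 3), -133) = Rational(-133, 3) ≈ -44.333)
Mul(Pow(Add(Pow(Add(74, 52), Rational(1, 2)), Function('v')(Function('J')(-2))), -1), p) = Mul(Pow(Add(Pow(Add(74, 52), Rational(1, 2)), 0), -1), Rational(-133, 3)) = Mul(Pow(Add(Pow(126, Rational(1, 2)), 0), -1), Rational(-133, 3)) = Mul(Pow(Add(Mul(3, Pow(14, Rational(1, 2))), 0), -1), Rational(-133, 3)) = Mul(Pow(Mul(3, Pow(14, Rational(1, 2))), -1), Rational(-133, 3)) = Mul(Mul(Rational(1, 42), Pow(14, Rational(1, 2))), Rational(-133, 3)) = Mul(Rational(-19, 18), Pow(14, Rational(1, 2)))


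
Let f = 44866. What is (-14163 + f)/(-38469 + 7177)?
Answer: -30703/31292 ≈ -0.98118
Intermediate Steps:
(-14163 + f)/(-38469 + 7177) = (-14163 + 44866)/(-38469 + 7177) = 30703/(-31292) = 30703*(-1/31292) = -30703/31292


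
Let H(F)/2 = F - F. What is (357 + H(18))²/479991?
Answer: 42483/159997 ≈ 0.26552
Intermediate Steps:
H(F) = 0 (H(F) = 2*(F - F) = 2*0 = 0)
(357 + H(18))²/479991 = (357 + 0)²/479991 = 357²*(1/479991) = 127449*(1/479991) = 42483/159997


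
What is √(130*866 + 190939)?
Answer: √303519 ≈ 550.93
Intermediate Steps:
√(130*866 + 190939) = √(112580 + 190939) = √303519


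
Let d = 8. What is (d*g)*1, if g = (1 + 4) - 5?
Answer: 0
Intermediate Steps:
g = 0 (g = 5 - 5 = 0)
(d*g)*1 = (8*0)*1 = 0*1 = 0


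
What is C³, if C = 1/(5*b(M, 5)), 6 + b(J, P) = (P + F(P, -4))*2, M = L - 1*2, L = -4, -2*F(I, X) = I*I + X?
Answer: -1/614125 ≈ -1.6283e-6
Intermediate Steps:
F(I, X) = -X/2 - I²/2 (F(I, X) = -(I*I + X)/2 = -(I² + X)/2 = -(X + I²)/2 = -X/2 - I²/2)
M = -6 (M = -4 - 1*2 = -4 - 2 = -6)
b(J, P) = -2 - P² + 2*P (b(J, P) = -6 + (P + (-½*(-4) - P²/2))*2 = -6 + (P + (2 - P²/2))*2 = -6 + (2 + P - P²/2)*2 = -6 + (4 - P² + 2*P) = -2 - P² + 2*P)
C = -1/85 (C = 1/(5*(-2 - 1*5² + 2*5)) = 1/(5*(-2 - 1*25 + 10)) = 1/(5*(-2 - 25 + 10)) = 1/(5*(-17)) = 1/(-85) = -1/85 ≈ -0.011765)
C³ = (-1/85)³ = -1/614125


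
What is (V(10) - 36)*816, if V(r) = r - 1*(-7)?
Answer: -15504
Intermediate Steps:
V(r) = 7 + r (V(r) = r + 7 = 7 + r)
(V(10) - 36)*816 = ((7 + 10) - 36)*816 = (17 - 36)*816 = -19*816 = -15504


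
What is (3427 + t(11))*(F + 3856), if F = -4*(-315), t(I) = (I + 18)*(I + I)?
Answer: 20796540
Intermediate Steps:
t(I) = 2*I*(18 + I) (t(I) = (18 + I)*(2*I) = 2*I*(18 + I))
F = 1260
(3427 + t(11))*(F + 3856) = (3427 + 2*11*(18 + 11))*(1260 + 3856) = (3427 + 2*11*29)*5116 = (3427 + 638)*5116 = 4065*5116 = 20796540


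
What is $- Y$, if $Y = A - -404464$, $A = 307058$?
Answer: $-711522$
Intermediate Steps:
$Y = 711522$ ($Y = 307058 - -404464 = 307058 + 404464 = 711522$)
$- Y = \left(-1\right) 711522 = -711522$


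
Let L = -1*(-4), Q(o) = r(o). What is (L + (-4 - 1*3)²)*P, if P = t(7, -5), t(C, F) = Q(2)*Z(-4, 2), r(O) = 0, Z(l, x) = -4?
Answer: 0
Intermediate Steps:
Q(o) = 0
t(C, F) = 0 (t(C, F) = 0*(-4) = 0)
P = 0
L = 4
(L + (-4 - 1*3)²)*P = (4 + (-4 - 1*3)²)*0 = (4 + (-4 - 3)²)*0 = (4 + (-7)²)*0 = (4 + 49)*0 = 53*0 = 0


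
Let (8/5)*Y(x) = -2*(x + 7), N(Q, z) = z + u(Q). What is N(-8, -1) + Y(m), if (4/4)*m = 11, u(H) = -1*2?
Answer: -51/2 ≈ -25.500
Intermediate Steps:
u(H) = -2
N(Q, z) = -2 + z (N(Q, z) = z - 2 = -2 + z)
m = 11
Y(x) = -35/4 - 5*x/4 (Y(x) = 5*(-2*(x + 7))/8 = 5*(-2*(7 + x))/8 = 5*(-14 - 2*x)/8 = -35/4 - 5*x/4)
N(-8, -1) + Y(m) = (-2 - 1) + (-35/4 - 5/4*11) = -3 + (-35/4 - 55/4) = -3 - 45/2 = -51/2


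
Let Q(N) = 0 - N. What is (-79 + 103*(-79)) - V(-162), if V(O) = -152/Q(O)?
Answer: -665420/81 ≈ -8215.1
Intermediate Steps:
Q(N) = -N
V(O) = 152/O (V(O) = -152*(-1/O) = -(-152)/O = 152/O)
(-79 + 103*(-79)) - V(-162) = (-79 + 103*(-79)) - 152/(-162) = (-79 - 8137) - 152*(-1)/162 = -8216 - 1*(-76/81) = -8216 + 76/81 = -665420/81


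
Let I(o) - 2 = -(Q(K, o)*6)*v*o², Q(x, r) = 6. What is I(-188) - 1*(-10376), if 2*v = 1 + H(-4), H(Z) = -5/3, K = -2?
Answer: 434506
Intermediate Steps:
H(Z) = -5/3 (H(Z) = -5*⅓ = -5/3)
v = -⅓ (v = (1 - 5/3)/2 = (½)*(-⅔) = -⅓ ≈ -0.33333)
I(o) = 2 + 12*o² (I(o) = 2 - (6*6)*(-⅓)*o² = 2 - 36*(-⅓)*o² = 2 - (-12)*o² = 2 + 12*o²)
I(-188) - 1*(-10376) = (2 + 12*(-188)²) - 1*(-10376) = (2 + 12*35344) + 10376 = (2 + 424128) + 10376 = 424130 + 10376 = 434506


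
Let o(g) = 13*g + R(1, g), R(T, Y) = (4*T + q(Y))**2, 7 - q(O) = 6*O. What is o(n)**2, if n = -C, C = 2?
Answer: 253009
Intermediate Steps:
q(O) = 7 - 6*O
n = -2 (n = -1*2 = -2)
R(T, Y) = (7 - 6*Y + 4*T)**2 (R(T, Y) = (4*T + (7 - 6*Y))**2 = (7 - 6*Y + 4*T)**2)
o(g) = (11 - 6*g)**2 + 13*g (o(g) = 13*g + (7 - 6*g + 4*1)**2 = 13*g + (7 - 6*g + 4)**2 = 13*g + (11 - 6*g)**2 = (11 - 6*g)**2 + 13*g)
o(n)**2 = ((-11 + 6*(-2))**2 + 13*(-2))**2 = ((-11 - 12)**2 - 26)**2 = ((-23)**2 - 26)**2 = (529 - 26)**2 = 503**2 = 253009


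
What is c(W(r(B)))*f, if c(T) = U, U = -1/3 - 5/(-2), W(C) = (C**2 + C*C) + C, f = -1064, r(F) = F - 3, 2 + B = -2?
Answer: -6916/3 ≈ -2305.3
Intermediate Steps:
B = -4 (B = -2 - 2 = -4)
r(F) = -3 + F
W(C) = C + 2*C**2 (W(C) = (C**2 + C**2) + C = 2*C**2 + C = C + 2*C**2)
U = 13/6 (U = -1*1/3 - 5*(-1/2) = -1/3 + 5/2 = 13/6 ≈ 2.1667)
c(T) = 13/6
c(W(r(B)))*f = (13/6)*(-1064) = -6916/3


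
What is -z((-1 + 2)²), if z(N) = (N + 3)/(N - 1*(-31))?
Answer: -⅛ ≈ -0.12500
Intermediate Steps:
z(N) = (3 + N)/(31 + N) (z(N) = (3 + N)/(N + 31) = (3 + N)/(31 + N))
-z((-1 + 2)²) = -(3 + (-1 + 2)²)/(31 + (-1 + 2)²) = -(3 + 1²)/(31 + 1²) = -(3 + 1)/(31 + 1) = -4/32 = -1*⅛ = -⅛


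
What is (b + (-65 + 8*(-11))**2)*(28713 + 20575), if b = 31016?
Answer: 2682499400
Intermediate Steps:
(b + (-65 + 8*(-11))**2)*(28713 + 20575) = (31016 + (-65 + 8*(-11))**2)*(28713 + 20575) = (31016 + (-65 - 88)**2)*49288 = (31016 + (-153)**2)*49288 = (31016 + 23409)*49288 = 54425*49288 = 2682499400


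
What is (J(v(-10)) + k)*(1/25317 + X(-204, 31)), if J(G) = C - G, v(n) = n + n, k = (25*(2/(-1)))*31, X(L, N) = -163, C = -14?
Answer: 6371578480/25317 ≈ 2.5167e+5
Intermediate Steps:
k = -1550 (k = (25*(2*(-1)))*31 = (25*(-2))*31 = -50*31 = -1550)
v(n) = 2*n
J(G) = -14 - G
(J(v(-10)) + k)*(1/25317 + X(-204, 31)) = ((-14 - 2*(-10)) - 1550)*(1/25317 - 163) = ((-14 - 1*(-20)) - 1550)*(1/25317 - 163) = ((-14 + 20) - 1550)*(-4126670/25317) = (6 - 1550)*(-4126670/25317) = -1544*(-4126670/25317) = 6371578480/25317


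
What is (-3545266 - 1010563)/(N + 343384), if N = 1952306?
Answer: -4555829/2295690 ≈ -1.9845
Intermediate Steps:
(-3545266 - 1010563)/(N + 343384) = (-3545266 - 1010563)/(1952306 + 343384) = -4555829/2295690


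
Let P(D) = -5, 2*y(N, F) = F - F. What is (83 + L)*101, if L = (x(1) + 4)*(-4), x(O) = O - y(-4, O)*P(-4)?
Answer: 6363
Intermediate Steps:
y(N, F) = 0 (y(N, F) = (F - F)/2 = (1/2)*0 = 0)
x(O) = O (x(O) = O - 0*(-5) = O - 1*0 = O + 0 = O)
L = -20 (L = (1 + 4)*(-4) = 5*(-4) = -20)
(83 + L)*101 = (83 - 20)*101 = 63*101 = 6363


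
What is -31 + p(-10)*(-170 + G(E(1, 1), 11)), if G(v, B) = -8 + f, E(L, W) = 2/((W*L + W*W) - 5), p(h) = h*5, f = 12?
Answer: 8269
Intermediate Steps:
p(h) = 5*h
E(L, W) = 2/(-5 + W² + L*W) (E(L, W) = 2/((L*W + W²) - 5) = 2/((W² + L*W) - 5) = 2/(-5 + W² + L*W))
G(v, B) = 4 (G(v, B) = -8 + 12 = 4)
-31 + p(-10)*(-170 + G(E(1, 1), 11)) = -31 + (5*(-10))*(-170 + 4) = -31 - 50*(-166) = -31 + 8300 = 8269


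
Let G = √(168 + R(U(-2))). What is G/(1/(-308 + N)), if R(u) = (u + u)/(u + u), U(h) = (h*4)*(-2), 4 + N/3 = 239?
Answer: 5161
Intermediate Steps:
N = 705 (N = -12 + 3*239 = -12 + 717 = 705)
U(h) = -8*h (U(h) = (4*h)*(-2) = -8*h)
R(u) = 1 (R(u) = (2*u)/((2*u)) = (2*u)*(1/(2*u)) = 1)
G = 13 (G = √(168 + 1) = √169 = 13)
G/(1/(-308 + N)) = 13/(1/(-308 + 705)) = 13/(1/397) = 13*397 = 5161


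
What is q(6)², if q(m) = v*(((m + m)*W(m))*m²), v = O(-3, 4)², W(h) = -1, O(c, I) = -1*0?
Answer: 0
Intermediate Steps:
O(c, I) = 0
v = 0 (v = 0² = 0)
q(m) = 0 (q(m) = 0*(((m + m)*(-1))*m²) = 0*(((2*m)*(-1))*m²) = 0*((-2*m)*m²) = 0*(-2*m³) = 0)
q(6)² = 0² = 0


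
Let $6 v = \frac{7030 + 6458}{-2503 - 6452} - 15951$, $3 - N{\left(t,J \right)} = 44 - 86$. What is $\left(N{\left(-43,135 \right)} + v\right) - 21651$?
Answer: $- \frac{434581691}{17910} \approx -24265.0$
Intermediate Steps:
$N{\left(t,J \right)} = 45$ ($N{\left(t,J \right)} = 3 - \left(44 - 86\right) = 3 - -42 = 3 + 42 = 45$)
$v = - \frac{47618231}{17910}$ ($v = \frac{\frac{7030 + 6458}{-2503 - 6452} - 15951}{6} = \frac{\frac{13488}{-8955} - 15951}{6} = \frac{13488 \left(- \frac{1}{8955}\right) - 15951}{6} = \frac{- \frac{4496}{2985} - 15951}{6} = \frac{1}{6} \left(- \frac{47618231}{2985}\right) = - \frac{47618231}{17910} \approx -2658.8$)
$\left(N{\left(-43,135 \right)} + v\right) - 21651 = \left(45 - \frac{47618231}{17910}\right) - 21651 = - \frac{46812281}{17910} - 21651 = - \frac{434581691}{17910}$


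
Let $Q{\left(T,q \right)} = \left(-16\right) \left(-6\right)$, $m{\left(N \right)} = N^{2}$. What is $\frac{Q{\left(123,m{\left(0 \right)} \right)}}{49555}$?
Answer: $\frac{96}{49555} \approx 0.0019372$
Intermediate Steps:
$Q{\left(T,q \right)} = 96$
$\frac{Q{\left(123,m{\left(0 \right)} \right)}}{49555} = \frac{96}{49555}$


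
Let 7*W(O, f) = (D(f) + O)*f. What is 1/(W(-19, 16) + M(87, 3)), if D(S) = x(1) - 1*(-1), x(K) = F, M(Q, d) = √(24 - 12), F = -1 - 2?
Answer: -4/191 - √3/1146 ≈ -0.022454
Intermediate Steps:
F = -3
M(Q, d) = 2*√3 (M(Q, d) = √12 = 2*√3)
x(K) = -3
D(S) = -2 (D(S) = -3 - 1*(-1) = -3 + 1 = -2)
W(O, f) = f*(-2 + O)/7 (W(O, f) = ((-2 + O)*f)/7 = (f*(-2 + O))/7 = f*(-2 + O)/7)
1/(W(-19, 16) + M(87, 3)) = 1/((⅐)*16*(-2 - 19) + 2*√3) = 1/((⅐)*16*(-21) + 2*√3) = 1/(-48 + 2*√3)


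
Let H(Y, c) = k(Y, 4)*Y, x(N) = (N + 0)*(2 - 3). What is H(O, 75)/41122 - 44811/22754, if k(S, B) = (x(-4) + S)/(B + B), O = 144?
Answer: -891050643/467844994 ≈ -1.9046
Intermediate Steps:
x(N) = -N (x(N) = N*(-1) = -N)
k(S, B) = (4 + S)/(2*B) (k(S, B) = (-1*(-4) + S)/(B + B) = (4 + S)/((2*B)) = (4 + S)*(1/(2*B)) = (4 + S)/(2*B))
H(Y, c) = Y*(½ + Y/8) (H(Y, c) = ((½)*(4 + Y)/4)*Y = ((½)*(¼)*(4 + Y))*Y = (½ + Y/8)*Y = Y*(½ + Y/8))
H(O, 75)/41122 - 44811/22754 = ((⅛)*144*(4 + 144))/41122 - 44811/22754 = ((⅛)*144*148)*(1/41122) - 44811*1/22754 = 2664*(1/41122) - 44811/22754 = 1332/20561 - 44811/22754 = -891050643/467844994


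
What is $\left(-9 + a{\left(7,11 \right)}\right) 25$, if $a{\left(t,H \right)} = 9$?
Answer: $0$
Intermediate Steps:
$\left(-9 + a{\left(7,11 \right)}\right) 25 = \left(-9 + 9\right) 25 = 0 \cdot 25 = 0$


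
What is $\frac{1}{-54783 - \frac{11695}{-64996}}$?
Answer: $- \frac{64996}{3560664173} \approx -1.8254 \cdot 10^{-5}$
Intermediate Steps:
$\frac{1}{-54783 - \frac{11695}{-64996}} = \frac{1}{-54783 - - \frac{11695}{64996}} = \frac{1}{-54783 + \frac{11695}{64996}} = \frac{1}{- \frac{3560664173}{64996}} = - \frac{64996}{3560664173}$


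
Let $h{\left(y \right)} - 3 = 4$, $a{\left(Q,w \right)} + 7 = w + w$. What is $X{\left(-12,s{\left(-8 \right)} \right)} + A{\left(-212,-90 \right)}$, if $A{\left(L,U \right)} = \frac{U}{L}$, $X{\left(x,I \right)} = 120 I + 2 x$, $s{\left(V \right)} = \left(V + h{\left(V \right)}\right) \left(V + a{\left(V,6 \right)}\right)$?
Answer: $\frac{35661}{106} \approx 336.42$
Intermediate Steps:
$a{\left(Q,w \right)} = -7 + 2 w$ ($a{\left(Q,w \right)} = -7 + \left(w + w\right) = -7 + 2 w$)
$h{\left(y \right)} = 7$ ($h{\left(y \right)} = 3 + 4 = 7$)
$s{\left(V \right)} = \left(5 + V\right) \left(7 + V\right)$ ($s{\left(V \right)} = \left(V + 7\right) \left(V + \left(-7 + 2 \cdot 6\right)\right) = \left(7 + V\right) \left(V + \left(-7 + 12\right)\right) = \left(7 + V\right) \left(V + 5\right) = \left(7 + V\right) \left(5 + V\right) = \left(5 + V\right) \left(7 + V\right)$)
$X{\left(x,I \right)} = 2 x + 120 I$
$X{\left(-12,s{\left(-8 \right)} \right)} + A{\left(-212,-90 \right)} = \left(2 \left(-12\right) + 120 \left(35 + \left(-8\right)^{2} + 12 \left(-8\right)\right)\right) - \frac{90}{-212} = \left(-24 + 120 \left(35 + 64 - 96\right)\right) - - \frac{45}{106} = \left(-24 + 120 \cdot 3\right) + \frac{45}{106} = \left(-24 + 360\right) + \frac{45}{106} = 336 + \frac{45}{106} = \frac{35661}{106}$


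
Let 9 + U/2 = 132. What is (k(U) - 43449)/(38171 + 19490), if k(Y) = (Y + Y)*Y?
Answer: 77583/57661 ≈ 1.3455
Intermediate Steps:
U = 246 (U = -18 + 2*132 = -18 + 264 = 246)
k(Y) = 2*Y² (k(Y) = (2*Y)*Y = 2*Y²)
(k(U) - 43449)/(38171 + 19490) = (2*246² - 43449)/(38171 + 19490) = (2*60516 - 43449)/57661 = (121032 - 43449)*(1/57661) = 77583*(1/57661) = 77583/57661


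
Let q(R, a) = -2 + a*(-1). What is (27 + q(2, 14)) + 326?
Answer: 337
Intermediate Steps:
q(R, a) = -2 - a
(27 + q(2, 14)) + 326 = (27 + (-2 - 1*14)) + 326 = (27 + (-2 - 14)) + 326 = (27 - 16) + 326 = 11 + 326 = 337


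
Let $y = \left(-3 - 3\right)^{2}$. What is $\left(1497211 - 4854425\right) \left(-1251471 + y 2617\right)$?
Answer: $3885166116426$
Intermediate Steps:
$y = 36$ ($y = \left(-6\right)^{2} = 36$)
$\left(1497211 - 4854425\right) \left(-1251471 + y 2617\right) = \left(1497211 - 4854425\right) \left(-1251471 + 36 \cdot 2617\right) = - 3357214 \left(-1251471 + 94212\right) = \left(-3357214\right) \left(-1157259\right) = 3885166116426$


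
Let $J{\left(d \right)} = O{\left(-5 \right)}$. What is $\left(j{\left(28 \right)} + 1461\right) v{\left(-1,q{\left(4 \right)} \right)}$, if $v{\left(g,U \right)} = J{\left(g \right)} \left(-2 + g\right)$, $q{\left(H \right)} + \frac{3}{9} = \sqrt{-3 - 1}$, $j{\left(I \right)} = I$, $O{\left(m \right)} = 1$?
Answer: $-4467$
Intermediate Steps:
$J{\left(d \right)} = 1$
$q{\left(H \right)} = - \frac{1}{3} + 2 i$ ($q{\left(H \right)} = - \frac{1}{3} + \sqrt{-3 - 1} = - \frac{1}{3} + \sqrt{-4} = - \frac{1}{3} + 2 i$)
$v{\left(g,U \right)} = -2 + g$ ($v{\left(g,U \right)} = 1 \left(-2 + g\right) = -2 + g$)
$\left(j{\left(28 \right)} + 1461\right) v{\left(-1,q{\left(4 \right)} \right)} = \left(28 + 1461\right) \left(-2 - 1\right) = 1489 \left(-3\right) = -4467$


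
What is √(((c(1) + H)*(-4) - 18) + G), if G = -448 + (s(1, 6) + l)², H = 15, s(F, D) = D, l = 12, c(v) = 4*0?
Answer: I*√202 ≈ 14.213*I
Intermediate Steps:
c(v) = 0
G = -124 (G = -448 + (6 + 12)² = -448 + 18² = -448 + 324 = -124)
√(((c(1) + H)*(-4) - 18) + G) = √(((0 + 15)*(-4) - 18) - 124) = √((15*(-4) - 18) - 124) = √((-60 - 18) - 124) = √(-78 - 124) = √(-202) = I*√202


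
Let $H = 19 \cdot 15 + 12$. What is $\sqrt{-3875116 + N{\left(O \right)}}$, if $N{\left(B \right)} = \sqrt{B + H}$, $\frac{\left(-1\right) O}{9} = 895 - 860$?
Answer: $\sqrt{-3875116 + 3 i \sqrt{2}} \approx 0.001 + 1968.5 i$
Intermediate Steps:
$H = 297$ ($H = 285 + 12 = 297$)
$O = -315$ ($O = - 9 \left(895 - 860\right) = \left(-9\right) 35 = -315$)
$N{\left(B \right)} = \sqrt{297 + B}$ ($N{\left(B \right)} = \sqrt{B + 297} = \sqrt{297 + B}$)
$\sqrt{-3875116 + N{\left(O \right)}} = \sqrt{-3875116 + \sqrt{297 - 315}} = \sqrt{-3875116 + \sqrt{-18}} = \sqrt{-3875116 + 3 i \sqrt{2}}$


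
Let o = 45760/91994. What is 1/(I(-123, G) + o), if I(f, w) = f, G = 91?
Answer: -45997/5634751 ≈ -0.0081631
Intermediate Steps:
o = 22880/45997 (o = 45760*(1/91994) = 22880/45997 ≈ 0.49742)
1/(I(-123, G) + o) = 1/(-123 + 22880/45997) = 1/(-5634751/45997) = -45997/5634751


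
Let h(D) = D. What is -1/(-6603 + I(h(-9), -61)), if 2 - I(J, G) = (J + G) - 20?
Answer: 1/6511 ≈ 0.00015359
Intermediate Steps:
I(J, G) = 22 - G - J (I(J, G) = 2 - ((J + G) - 20) = 2 - ((G + J) - 20) = 2 - (-20 + G + J) = 2 + (20 - G - J) = 22 - G - J)
-1/(-6603 + I(h(-9), -61)) = -1/(-6603 + (22 - 1*(-61) - 1*(-9))) = -1/(-6603 + (22 + 61 + 9)) = -1/(-6603 + 92) = -1/(-6511) = -1*(-1/6511) = 1/6511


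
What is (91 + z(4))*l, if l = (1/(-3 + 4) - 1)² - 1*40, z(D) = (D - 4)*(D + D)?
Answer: -3640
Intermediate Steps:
z(D) = 2*D*(-4 + D) (z(D) = (-4 + D)*(2*D) = 2*D*(-4 + D))
l = -40 (l = (1/1 - 1)² - 40 = (1 - 1)² - 40 = 0² - 40 = 0 - 40 = -40)
(91 + z(4))*l = (91 + 2*4*(-4 + 4))*(-40) = (91 + 2*4*0)*(-40) = (91 + 0)*(-40) = 91*(-40) = -3640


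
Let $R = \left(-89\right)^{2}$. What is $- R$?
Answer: $-7921$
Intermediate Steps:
$R = 7921$
$- R = \left(-1\right) 7921 = -7921$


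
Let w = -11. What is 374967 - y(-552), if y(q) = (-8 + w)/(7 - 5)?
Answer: 749953/2 ≈ 3.7498e+5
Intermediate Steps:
y(q) = -19/2 (y(q) = (-8 - 11)/(7 - 5) = -19/2)
374967 - y(-552) = 374967 - 1*(-19/2) = 374967 + 19/2 = 749953/2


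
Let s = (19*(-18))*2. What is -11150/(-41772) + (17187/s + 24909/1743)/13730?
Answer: 336991627367/1266238562568 ≈ 0.26614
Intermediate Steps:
s = -684 (s = -342*2 = -684)
-11150/(-41772) + (17187/s + 24909/1743)/13730 = -11150/(-41772) + (17187/(-684) + 24909/1743)/13730 = -11150*(-1/41772) + (17187*(-1/684) + 24909*(1/1743))*(1/13730) = 5575/20886 + (-5729/228 + 8303/581)*(1/13730) = 5575/20886 - 1435465/132468*1/13730 = 5575/20886 - 287093/363757128 = 336991627367/1266238562568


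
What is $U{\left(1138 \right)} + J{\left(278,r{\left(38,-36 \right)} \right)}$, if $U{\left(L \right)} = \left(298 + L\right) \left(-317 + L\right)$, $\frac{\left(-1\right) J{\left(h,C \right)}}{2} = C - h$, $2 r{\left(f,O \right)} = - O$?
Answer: $1179476$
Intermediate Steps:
$r{\left(f,O \right)} = - \frac{O}{2}$ ($r{\left(f,O \right)} = \frac{\left(-1\right) O}{2} = - \frac{O}{2}$)
$J{\left(h,C \right)} = - 2 C + 2 h$ ($J{\left(h,C \right)} = - 2 \left(C - h\right) = - 2 C + 2 h$)
$U{\left(L \right)} = \left(-317 + L\right) \left(298 + L\right)$
$U{\left(1138 \right)} + J{\left(278,r{\left(38,-36 \right)} \right)} = \left(-94466 + 1138^{2} - 21622\right) + \left(- 2 \left(\left(- \frac{1}{2}\right) \left(-36\right)\right) + 2 \cdot 278\right) = \left(-94466 + 1295044 - 21622\right) + \left(\left(-2\right) 18 + 556\right) = 1178956 + \left(-36 + 556\right) = 1178956 + 520 = 1179476$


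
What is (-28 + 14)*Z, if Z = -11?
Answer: 154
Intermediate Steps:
(-28 + 14)*Z = (-28 + 14)*(-11) = -14*(-11) = 154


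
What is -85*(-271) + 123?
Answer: 23158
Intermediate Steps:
-85*(-271) + 123 = 23035 + 123 = 23158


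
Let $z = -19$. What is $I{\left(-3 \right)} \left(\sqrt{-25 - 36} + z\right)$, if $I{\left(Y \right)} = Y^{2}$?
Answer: $-171 + 9 i \sqrt{61} \approx -171.0 + 70.292 i$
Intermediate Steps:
$I{\left(-3 \right)} \left(\sqrt{-25 - 36} + z\right) = \left(-3\right)^{2} \left(\sqrt{-25 - 36} - 19\right) = 9 \left(\sqrt{-61} - 19\right) = 9 \left(i \sqrt{61} - 19\right) = 9 \left(-19 + i \sqrt{61}\right) = -171 + 9 i \sqrt{61}$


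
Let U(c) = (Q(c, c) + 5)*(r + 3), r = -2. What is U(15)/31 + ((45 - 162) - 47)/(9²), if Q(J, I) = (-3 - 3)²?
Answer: -1763/2511 ≈ -0.70211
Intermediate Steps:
Q(J, I) = 36 (Q(J, I) = (-6)² = 36)
U(c) = 41 (U(c) = (36 + 5)*(-2 + 3) = 41*1 = 41)
U(15)/31 + ((45 - 162) - 47)/(9²) = 41/31 + ((45 - 162) - 47)/(9²) = 41*(1/31) + (-117 - 47)/81 = 41/31 - 164*1/81 = 41/31 - 164/81 = -1763/2511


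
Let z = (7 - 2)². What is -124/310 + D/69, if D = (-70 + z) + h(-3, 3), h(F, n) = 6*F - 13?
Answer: -518/345 ≈ -1.5014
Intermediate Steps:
h(F, n) = -13 + 6*F
z = 25 (z = 5² = 25)
D = -76 (D = (-70 + 25) + (-13 + 6*(-3)) = -45 + (-13 - 18) = -45 - 31 = -76)
-124/310 + D/69 = -124/310 - 76/69 = -124*1/310 - 76*1/69 = -⅖ - 76/69 = -518/345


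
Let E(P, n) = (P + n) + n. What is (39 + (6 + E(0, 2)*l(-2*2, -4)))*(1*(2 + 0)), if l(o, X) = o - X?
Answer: 90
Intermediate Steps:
E(P, n) = P + 2*n
(39 + (6 + E(0, 2)*l(-2*2, -4)))*(1*(2 + 0)) = (39 + (6 + (0 + 2*2)*(-2*2 - 1*(-4))))*(1*(2 + 0)) = (39 + (6 + (0 + 4)*(-4 + 4)))*(1*2) = (39 + (6 + 4*0))*2 = (39 + (6 + 0))*2 = (39 + 6)*2 = 45*2 = 90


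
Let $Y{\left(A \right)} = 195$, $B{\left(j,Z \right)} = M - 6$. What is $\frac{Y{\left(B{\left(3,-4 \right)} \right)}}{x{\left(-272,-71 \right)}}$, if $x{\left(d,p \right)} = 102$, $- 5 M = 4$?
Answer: $\frac{65}{34} \approx 1.9118$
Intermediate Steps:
$M = - \frac{4}{5}$ ($M = \left(- \frac{1}{5}\right) 4 = - \frac{4}{5} \approx -0.8$)
$B{\left(j,Z \right)} = - \frac{34}{5}$ ($B{\left(j,Z \right)} = - \frac{4}{5} - 6 = - \frac{34}{5}$)
$\frac{Y{\left(B{\left(3,-4 \right)} \right)}}{x{\left(-272,-71 \right)}} = \frac{195}{102} = 195 \cdot \frac{1}{102} = \frac{65}{34}$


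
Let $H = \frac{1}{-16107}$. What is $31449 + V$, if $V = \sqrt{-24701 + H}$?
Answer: $31449 + \frac{8 i \sqrt{100129922529}}{16107} \approx 31449.0 + 157.17 i$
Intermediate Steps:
$H = - \frac{1}{16107} \approx -6.2085 \cdot 10^{-5}$
$V = \frac{8 i \sqrt{100129922529}}{16107}$ ($V = \sqrt{-24701 - \frac{1}{16107}} = \sqrt{- \frac{397859008}{16107}} = \frac{8 i \sqrt{100129922529}}{16107} \approx 157.17 i$)
$31449 + V = 31449 + \frac{8 i \sqrt{100129922529}}{16107}$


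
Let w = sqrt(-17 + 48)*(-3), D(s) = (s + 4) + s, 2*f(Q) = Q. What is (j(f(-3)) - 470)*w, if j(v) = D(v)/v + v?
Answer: 2833*sqrt(31)/2 ≈ 7886.7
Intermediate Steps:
f(Q) = Q/2
D(s) = 4 + 2*s (D(s) = (4 + s) + s = 4 + 2*s)
j(v) = v + (4 + 2*v)/v (j(v) = (4 + 2*v)/v + v = v + (4 + 2*v)/v)
w = -3*sqrt(31) (w = sqrt(31)*(-3) = -3*sqrt(31) ≈ -16.703)
(j(f(-3)) - 470)*w = ((2 + (1/2)*(-3) + 4/(((1/2)*(-3)))) - 470)*(-3*sqrt(31)) = ((2 - 3/2 + 4/(-3/2)) - 470)*(-3*sqrt(31)) = ((2 - 3/2 + 4*(-2/3)) - 470)*(-3*sqrt(31)) = ((2 - 3/2 - 8/3) - 470)*(-3*sqrt(31)) = (-13/6 - 470)*(-3*sqrt(31)) = -(-2833)*sqrt(31)/2 = 2833*sqrt(31)/2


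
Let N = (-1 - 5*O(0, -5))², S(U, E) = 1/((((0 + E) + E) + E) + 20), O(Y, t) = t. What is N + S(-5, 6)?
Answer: 21889/38 ≈ 576.03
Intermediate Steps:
S(U, E) = 1/(20 + 3*E) (S(U, E) = 1/(((E + E) + E) + 20) = 1/((2*E + E) + 20) = 1/(3*E + 20) = 1/(20 + 3*E))
N = 576 (N = (-1 - 5*(-5))² = (-1 + 25)² = 24² = 576)
N + S(-5, 6) = 576 + 1/(20 + 3*6) = 576 + 1/(20 + 18) = 576 + 1/38 = 21889/38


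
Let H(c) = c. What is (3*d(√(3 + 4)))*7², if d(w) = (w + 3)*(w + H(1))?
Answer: 1470 + 588*√7 ≈ 3025.7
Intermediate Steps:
d(w) = (1 + w)*(3 + w) (d(w) = (w + 3)*(w + 1) = (3 + w)*(1 + w) = (1 + w)*(3 + w))
(3*d(√(3 + 4)))*7² = (3*(3 + (√(3 + 4))² + 4*√(3 + 4)))*7² = (3*(3 + (√7)² + 4*√7))*49 = (3*(3 + 7 + 4*√7))*49 = (3*(10 + 4*√7))*49 = (30 + 12*√7)*49 = 1470 + 588*√7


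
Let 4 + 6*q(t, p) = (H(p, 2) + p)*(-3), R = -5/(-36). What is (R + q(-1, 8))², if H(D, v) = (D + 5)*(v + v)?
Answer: 1207801/1296 ≈ 931.95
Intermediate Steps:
H(D, v) = 2*v*(5 + D) (H(D, v) = (5 + D)*(2*v) = 2*v*(5 + D))
R = 5/36 (R = -5*(-1/36) = 5/36 ≈ 0.13889)
q(t, p) = -32/3 - 5*p/2 (q(t, p) = -⅔ + ((2*2*(5 + p) + p)*(-3))/6 = -⅔ + (((20 + 4*p) + p)*(-3))/6 = -⅔ + ((20 + 5*p)*(-3))/6 = -⅔ + (-60 - 15*p)/6 = -⅔ + (-10 - 5*p/2) = -32/3 - 5*p/2)
(R + q(-1, 8))² = (5/36 + (-32/3 - 5/2*8))² = (5/36 + (-32/3 - 20))² = (5/36 - 92/3)² = (-1099/36)² = 1207801/1296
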